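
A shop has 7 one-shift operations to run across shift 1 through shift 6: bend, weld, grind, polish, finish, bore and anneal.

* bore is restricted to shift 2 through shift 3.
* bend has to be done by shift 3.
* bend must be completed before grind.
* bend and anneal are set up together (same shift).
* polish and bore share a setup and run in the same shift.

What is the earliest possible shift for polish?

Polish must be in the same shift as bore, which can't be before shift 2, so polish is at least shift 2; polish must be in the same shift as bore, which can't be after shift 3, so polish is at most shift 3.
polish at shift 2 is achievable: anneal in shift 1, bore in shift 2, grind in shift 2, finish in shift 1, bend in shift 1, polish in shift 2, weld in shift 1.

shift 2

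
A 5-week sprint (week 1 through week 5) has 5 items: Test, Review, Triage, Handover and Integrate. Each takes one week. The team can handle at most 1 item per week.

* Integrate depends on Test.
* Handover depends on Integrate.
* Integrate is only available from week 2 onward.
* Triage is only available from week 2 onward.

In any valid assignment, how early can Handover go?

Precedence pushes Handover to at least week 3.
Handover at week 3 is achievable: Integrate -> week 2, Test -> week 1, Review -> week 5, Triage -> week 4, Handover -> week 3.

week 3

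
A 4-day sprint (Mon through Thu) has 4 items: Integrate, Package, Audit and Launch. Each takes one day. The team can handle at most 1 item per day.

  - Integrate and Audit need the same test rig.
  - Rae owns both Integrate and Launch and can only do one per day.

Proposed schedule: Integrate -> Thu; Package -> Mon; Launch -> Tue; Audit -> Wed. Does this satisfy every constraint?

The team can handle at most 1 item per day — holds.
Integrate and Audit need the same test rig — holds.
Rae owns both Integrate and Launch and can only do one per day — holds.

Yes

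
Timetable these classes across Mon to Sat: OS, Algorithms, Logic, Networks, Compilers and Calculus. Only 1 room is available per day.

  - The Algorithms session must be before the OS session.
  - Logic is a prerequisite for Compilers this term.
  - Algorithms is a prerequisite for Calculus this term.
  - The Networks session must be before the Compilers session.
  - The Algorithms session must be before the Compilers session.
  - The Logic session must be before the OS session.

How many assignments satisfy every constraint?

57

Splitting on OS: it can be Wed (6), Thu (15), Fri (18), Sat (18). Listing each branch's schedules as (Algorithms, Logic, Networks, Compilers, Calculus):
OS=Wed: (Mon,Tue,Thu,Fri,Sat) (Mon,Tue,Thu,Sat,Fri) (Mon,Tue,Fri,Sat,Thu) (Tue,Mon,Thu,Fri,Sat) (Tue,Mon,Thu,Sat,Fri) (Tue,Mon,Fri,Sat,Thu) — 6.
OS=Thu: (Mon,Tue,Wed,Fri,Sat) (Mon,Tue,Wed,Sat,Fri) (Mon,Tue,Fri,Sat,Wed) (Mon,Wed,Tue,Fri,Sat) (Mon,Wed,Tue,Sat,Fri) (Mon,Wed,Fri,Sat,Tue) (Tue,Mon,Wed,Fri,Sat) (Tue,Mon,Wed,Sat,Fri) (Tue,Mon,Fri,Sat,Wed) (Tue,Wed,Mon,Fri,Sat) (Tue,Wed,Mon,Sat,Fri) (Wed,Mon,Tue,Fri,Sat) (Wed,Mon,Tue,Sat,Fri) (Wed,Tue,Mon,Fri,Sat) (Wed,Tue,Mon,Sat,Fri) — 15.
OS=Fri: (Mon,Tue,Wed,Thu,Sat) (Mon,Tue,Wed,Sat,Thu) (Mon,Tue,Thu,Sat,Wed) (Mon,Wed,Tue,Thu,Sat) (Mon,Wed,Tue,Sat,Thu) (Mon,Wed,Thu,Sat,Tue) (Mon,Thu,Tue,Sat,Wed) (Mon,Thu,Wed,Sat,Tue) (Tue,Mon,Wed,Thu,Sat) (Tue,Mon,Wed,Sat,Thu) (Tue,Mon,Thu,Sat,Wed) (Tue,Wed,Mon,Thu,Sat) (Tue,Wed,Mon,Sat,Thu) (Tue,Thu,Mon,Sat,Wed) (Wed,Mon,Tue,Thu,Sat) (Wed,Mon,Tue,Sat,Thu) (Wed,Tue,Mon,Thu,Sat) (Wed,Tue,Mon,Sat,Thu) — 18.
OS=Sat: (Mon,Tue,Wed,Thu,Fri) (Mon,Tue,Wed,Fri,Thu) (Mon,Tue,Thu,Fri,Wed) (Mon,Wed,Tue,Thu,Fri) (Mon,Wed,Tue,Fri,Thu) (Mon,Wed,Thu,Fri,Tue) (Mon,Thu,Tue,Fri,Wed) (Mon,Thu,Wed,Fri,Tue) (Tue,Mon,Wed,Thu,Fri) (Tue,Mon,Wed,Fri,Thu) (Tue,Mon,Thu,Fri,Wed) (Tue,Wed,Mon,Thu,Fri) (Tue,Wed,Mon,Fri,Thu) (Tue,Thu,Mon,Fri,Wed) (Wed,Mon,Tue,Thu,Fri) (Wed,Mon,Tue,Fri,Thu) (Wed,Tue,Mon,Thu,Fri) (Wed,Tue,Mon,Fri,Thu) — 18.
Summing: 6 + 15 + 18 + 18 = 57.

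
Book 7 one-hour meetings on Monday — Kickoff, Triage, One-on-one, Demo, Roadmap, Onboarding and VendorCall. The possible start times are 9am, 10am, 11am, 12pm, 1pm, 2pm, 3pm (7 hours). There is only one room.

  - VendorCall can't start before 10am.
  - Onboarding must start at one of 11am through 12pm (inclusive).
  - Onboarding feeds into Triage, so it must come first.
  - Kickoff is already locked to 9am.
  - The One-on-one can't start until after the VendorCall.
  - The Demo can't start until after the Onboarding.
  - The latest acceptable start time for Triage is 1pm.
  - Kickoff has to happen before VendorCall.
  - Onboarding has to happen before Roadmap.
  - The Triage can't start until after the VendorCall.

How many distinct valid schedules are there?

Splitting on Triage: it can be 12pm (6), 1pm (8). Listing each branch's schedules as (Kickoff, One-on-one, Demo, Roadmap, Onboarding, VendorCall):
Triage=12pm: (9am,1pm,2pm,3pm,11am,10am) (9am,1pm,3pm,2pm,11am,10am) (9am,2pm,1pm,3pm,11am,10am) (9am,2pm,3pm,1pm,11am,10am) (9am,3pm,1pm,2pm,11am,10am) (9am,3pm,2pm,1pm,11am,10am) — 6.
Triage=1pm: (9am,11am,2pm,3pm,12pm,10am) (9am,11am,3pm,2pm,12pm,10am) (9am,12pm,2pm,3pm,11am,10am) (9am,12pm,3pm,2pm,11am,10am) (9am,2pm,12pm,3pm,11am,10am) (9am,2pm,3pm,12pm,11am,10am) (9am,3pm,12pm,2pm,11am,10am) (9am,3pm,2pm,12pm,11am,10am) — 8.
Summing: 6 + 8 = 14.

14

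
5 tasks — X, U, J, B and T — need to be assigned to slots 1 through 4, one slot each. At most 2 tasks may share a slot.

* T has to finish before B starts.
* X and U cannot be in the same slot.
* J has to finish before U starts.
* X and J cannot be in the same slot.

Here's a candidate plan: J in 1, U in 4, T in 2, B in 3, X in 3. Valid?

X and U cannot be in the same slot — holds.
X and J cannot be in the same slot — holds.
T has to finish before B starts — holds.
At most 2 tasks may share a slot — holds.
J has to finish before U starts — holds.

Yes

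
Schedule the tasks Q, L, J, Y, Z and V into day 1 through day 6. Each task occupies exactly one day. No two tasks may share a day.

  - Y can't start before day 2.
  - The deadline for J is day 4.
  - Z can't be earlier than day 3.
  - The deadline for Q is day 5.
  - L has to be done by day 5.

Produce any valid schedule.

Z in day 3, Y in day 5, J in day 1, V in day 6, Q in day 2, L in day 4

Checking: Q=day 2 in [day 1,day 5]; L=day 4 in [day 1,day 5]; Y=day 5 in [day 2,day 6]; Z=day 3 in [day 3,day 6]; J=day 1 in [day 1,day 4]; max 1 per day (cap 1).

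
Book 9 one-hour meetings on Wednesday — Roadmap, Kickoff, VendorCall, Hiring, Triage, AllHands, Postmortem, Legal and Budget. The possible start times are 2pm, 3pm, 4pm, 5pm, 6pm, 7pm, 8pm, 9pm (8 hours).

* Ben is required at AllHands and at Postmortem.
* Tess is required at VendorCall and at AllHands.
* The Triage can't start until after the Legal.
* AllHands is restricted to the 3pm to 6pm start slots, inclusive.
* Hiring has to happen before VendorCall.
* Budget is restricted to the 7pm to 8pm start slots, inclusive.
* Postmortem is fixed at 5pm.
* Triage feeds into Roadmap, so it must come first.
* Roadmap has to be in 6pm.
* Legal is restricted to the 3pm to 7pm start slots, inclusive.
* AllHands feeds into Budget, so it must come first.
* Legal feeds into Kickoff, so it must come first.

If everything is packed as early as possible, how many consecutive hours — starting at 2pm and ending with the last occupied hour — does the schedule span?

The precedence chain requires at least 3 distinct hours.
Budget can't be placed before 7pm — that is hour 6 counting from 2pm — so the schedule must run through at least 6 hours.
6 works (last occupied hour: 7pm): for example AllHands -> 3pm; Triage -> 4pm; Kickoff -> 4pm; Legal -> 3pm; Budget -> 7pm; VendorCall -> 4pm; Hiring -> 2pm; Postmortem -> 5pm; Roadmap -> 6pm.

6 hours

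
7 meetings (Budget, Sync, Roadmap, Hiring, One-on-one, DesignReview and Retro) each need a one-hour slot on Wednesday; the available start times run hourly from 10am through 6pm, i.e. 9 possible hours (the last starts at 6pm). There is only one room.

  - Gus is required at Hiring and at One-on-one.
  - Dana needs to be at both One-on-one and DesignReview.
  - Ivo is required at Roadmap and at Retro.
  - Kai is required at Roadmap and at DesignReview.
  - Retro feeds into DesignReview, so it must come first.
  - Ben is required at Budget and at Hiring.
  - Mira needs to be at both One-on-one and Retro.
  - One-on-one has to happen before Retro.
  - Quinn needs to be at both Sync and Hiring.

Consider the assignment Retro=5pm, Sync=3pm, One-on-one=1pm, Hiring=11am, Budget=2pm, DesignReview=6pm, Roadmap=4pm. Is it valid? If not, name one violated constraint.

Mira needs to be at both One-on-one and Retro — holds.
Retro feeds into DesignReview, so it must come first — holds.
There is only one room — holds.
Dana needs to be at both One-on-one and DesignReview — holds.
Ben is required at Budget and at Hiring — holds.
Ivo is required at Roadmap and at Retro — holds.
Kai is required at Roadmap and at DesignReview — holds.
Gus is required at Hiring and at One-on-one — holds.
Quinn needs to be at both Sync and Hiring — holds.
One-on-one has to happen before Retro — holds.

Yes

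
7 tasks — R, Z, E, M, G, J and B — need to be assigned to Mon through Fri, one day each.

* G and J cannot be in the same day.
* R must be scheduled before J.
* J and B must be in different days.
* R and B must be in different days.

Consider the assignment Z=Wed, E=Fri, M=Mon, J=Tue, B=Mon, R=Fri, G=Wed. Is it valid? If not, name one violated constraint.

No. R must be scheduled before J is not satisfied.

R must be scheduled before J — violated.
R and B must be in different days — holds.
G and J cannot be in the same day — holds.
J and B must be in different days — holds.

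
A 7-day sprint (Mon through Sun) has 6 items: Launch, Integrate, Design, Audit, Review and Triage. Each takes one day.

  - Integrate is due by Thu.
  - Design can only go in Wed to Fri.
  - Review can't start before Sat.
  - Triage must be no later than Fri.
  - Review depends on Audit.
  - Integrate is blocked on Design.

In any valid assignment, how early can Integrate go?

Precedence pushes Integrate to at least Thu; Integrate's own window allows nothing later than Thu.
Integrate at Thu is achievable: Audit=Mon; Triage=Mon; Design=Wed; Review=Sat; Launch=Mon; Integrate=Thu.

Thu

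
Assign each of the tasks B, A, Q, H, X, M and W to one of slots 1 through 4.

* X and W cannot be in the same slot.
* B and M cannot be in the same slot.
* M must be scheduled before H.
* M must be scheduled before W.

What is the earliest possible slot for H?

2

Precedence pushes H to at least 2.
H at 2 is achievable: B=2; H=2; W=2; X=1; Q=1; M=1; A=1.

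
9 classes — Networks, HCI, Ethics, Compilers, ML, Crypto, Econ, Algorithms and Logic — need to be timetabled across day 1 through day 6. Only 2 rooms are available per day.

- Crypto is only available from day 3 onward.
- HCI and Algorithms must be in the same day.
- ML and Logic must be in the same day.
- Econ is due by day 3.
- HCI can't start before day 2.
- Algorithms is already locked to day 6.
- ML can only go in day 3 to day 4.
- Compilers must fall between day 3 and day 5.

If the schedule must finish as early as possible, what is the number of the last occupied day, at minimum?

day 6

With at most 2 per day and 9 classes, at least 5 days are needed.
Algorithms can't be placed before day 6, so the schedule must run through at least day 6.
6 works (last occupied day: day 6): for example HCI in day 6, Econ in day 1, Crypto in day 4, Compilers in day 4, Ethics in day 2, Algorithms in day 6, Logic in day 3, Networks in day 1, ML in day 3.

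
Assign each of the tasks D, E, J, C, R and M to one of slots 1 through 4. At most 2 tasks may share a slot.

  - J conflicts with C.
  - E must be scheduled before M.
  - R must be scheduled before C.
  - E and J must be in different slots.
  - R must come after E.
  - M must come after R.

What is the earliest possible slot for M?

Precedence pushes M to at least 3.
M at 3 is achievable: D in 1; C in 3; M in 3; J in 2; E in 1; R in 2.

3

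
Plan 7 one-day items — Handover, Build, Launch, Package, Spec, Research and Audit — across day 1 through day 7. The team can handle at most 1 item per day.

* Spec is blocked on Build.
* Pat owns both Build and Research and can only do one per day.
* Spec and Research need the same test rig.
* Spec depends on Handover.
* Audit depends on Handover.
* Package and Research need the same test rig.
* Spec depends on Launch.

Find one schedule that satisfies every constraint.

Package in day 6; Audit in day 5; Research in day 7; Handover in day 1; Launch in day 3; Build in day 2; Spec in day 4

Checking: Handover(day 1) before Audit(day 5); Handover(day 1) before Spec(day 4); Build(day 2) before Spec(day 4); Launch(day 3) before Spec(day 4); Spec(day 4) != Research(day 7); Build(day 2) != Research(day 7); Package(day 6) != Research(day 7); max 1 per day (cap 1).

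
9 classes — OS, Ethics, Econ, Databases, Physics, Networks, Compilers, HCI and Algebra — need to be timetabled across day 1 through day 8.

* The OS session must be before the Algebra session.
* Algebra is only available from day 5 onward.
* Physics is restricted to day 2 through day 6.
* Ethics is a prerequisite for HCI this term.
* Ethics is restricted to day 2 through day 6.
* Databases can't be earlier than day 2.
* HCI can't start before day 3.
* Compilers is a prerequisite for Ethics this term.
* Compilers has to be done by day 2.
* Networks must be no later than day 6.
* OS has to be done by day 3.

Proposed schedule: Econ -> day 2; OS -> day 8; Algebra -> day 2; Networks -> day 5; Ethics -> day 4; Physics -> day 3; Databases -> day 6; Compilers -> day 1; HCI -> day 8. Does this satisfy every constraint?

No — it violates: The OS session must be before the Algebra session

Ethics is a prerequisite for HCI this term — holds.
Databases can't be earlier than day 2 — holds.
Networks must be no later than day 6 — holds.
Ethics is restricted to day 2 through day 6 — holds.
Compilers is a prerequisite for Ethics this term — holds.
The OS session must be before the Algebra session — violated.
Algebra is only available from day 5 onward — violated.
Physics is restricted to day 2 through day 6 — holds.
OS has to be done by day 3 — violated.
Compilers has to be done by day 2 — holds.
HCI can't start before day 3 — holds.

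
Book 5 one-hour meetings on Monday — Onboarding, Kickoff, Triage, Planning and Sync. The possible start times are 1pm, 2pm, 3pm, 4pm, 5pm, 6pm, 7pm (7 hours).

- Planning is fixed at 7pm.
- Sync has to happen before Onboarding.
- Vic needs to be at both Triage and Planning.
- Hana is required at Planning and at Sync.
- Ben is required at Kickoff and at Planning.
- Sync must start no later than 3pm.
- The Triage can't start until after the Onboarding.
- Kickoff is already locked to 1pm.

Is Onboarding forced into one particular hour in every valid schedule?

No

Onboarding can be 2pm (e.g. Onboarding -> 2pm, Kickoff -> 1pm, Sync -> 1pm, Planning -> 7pm, Triage -> 3pm) or 3pm (e.g. Planning in 7pm, Kickoff in 1pm, Sync in 1pm, Onboarding in 3pm, Triage in 4pm).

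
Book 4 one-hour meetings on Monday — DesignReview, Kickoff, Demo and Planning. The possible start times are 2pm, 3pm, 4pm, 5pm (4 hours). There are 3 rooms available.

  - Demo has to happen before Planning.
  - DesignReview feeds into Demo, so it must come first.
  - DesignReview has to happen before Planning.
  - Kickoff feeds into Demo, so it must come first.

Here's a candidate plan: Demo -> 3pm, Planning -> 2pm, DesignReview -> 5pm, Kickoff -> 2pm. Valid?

DesignReview has to happen before Planning — violated.
Demo has to happen before Planning — violated.
There are 3 rooms available — holds.
DesignReview feeds into Demo, so it must come first — violated.
Kickoff feeds into Demo, so it must come first — holds.

Invalid. DesignReview has to happen before Planning.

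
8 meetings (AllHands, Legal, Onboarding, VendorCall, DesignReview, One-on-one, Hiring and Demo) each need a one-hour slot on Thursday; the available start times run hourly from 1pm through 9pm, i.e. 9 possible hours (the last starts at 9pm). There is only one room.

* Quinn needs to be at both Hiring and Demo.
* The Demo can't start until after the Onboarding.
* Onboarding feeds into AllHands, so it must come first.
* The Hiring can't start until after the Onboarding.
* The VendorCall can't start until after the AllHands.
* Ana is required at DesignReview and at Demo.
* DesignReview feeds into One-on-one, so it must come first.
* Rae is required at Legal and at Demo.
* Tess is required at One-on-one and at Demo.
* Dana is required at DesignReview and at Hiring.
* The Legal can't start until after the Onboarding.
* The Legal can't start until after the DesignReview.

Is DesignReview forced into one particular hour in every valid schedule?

No

DesignReview can be 1pm (e.g. AllHands=3pm; Hiring=7pm; Legal=4pm; One-on-one=6pm; Demo=8pm; VendorCall=5pm; Onboarding=2pm; DesignReview=1pm) or 2pm (e.g. Legal=4pm; Hiring=7pm; Demo=8pm; One-on-one=6pm; VendorCall=5pm; Onboarding=1pm; DesignReview=2pm; AllHands=3pm).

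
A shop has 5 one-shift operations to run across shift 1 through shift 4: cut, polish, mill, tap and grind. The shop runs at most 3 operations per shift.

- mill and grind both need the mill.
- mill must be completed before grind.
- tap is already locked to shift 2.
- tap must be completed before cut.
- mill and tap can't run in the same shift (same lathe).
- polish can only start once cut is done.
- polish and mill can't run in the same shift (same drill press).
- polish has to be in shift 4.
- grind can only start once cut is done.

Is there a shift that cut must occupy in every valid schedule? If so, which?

shift 3

tap is fixed at shift 2 and must come before cut, so cut is at least shift 3.
polish is fixed at shift 4 and must come after cut, so cut is at most shift 3.
So cut must be shift 3.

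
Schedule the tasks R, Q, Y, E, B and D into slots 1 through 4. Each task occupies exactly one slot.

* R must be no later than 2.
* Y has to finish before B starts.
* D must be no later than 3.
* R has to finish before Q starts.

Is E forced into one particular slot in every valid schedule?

E can be 1 (e.g. B -> 2; Y -> 1; R -> 1; D -> 1; E -> 1; Q -> 2) or 2 (e.g. E=2, R=1, D=1, B=2, Y=1, Q=2).

No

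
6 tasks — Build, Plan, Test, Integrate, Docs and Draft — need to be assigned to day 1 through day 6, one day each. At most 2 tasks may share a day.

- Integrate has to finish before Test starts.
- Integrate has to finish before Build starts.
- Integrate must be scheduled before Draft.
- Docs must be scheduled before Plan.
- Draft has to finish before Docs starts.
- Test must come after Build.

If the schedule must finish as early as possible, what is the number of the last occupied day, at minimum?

day 4

The precedence chain requires at least 4 distinct days.
With at most 2 per day and 6 tasks, at least 3 days are needed.
4 works (last occupied day: day 4): for example Build -> day 2; Plan -> day 4; Draft -> day 2; Docs -> day 3; Test -> day 3; Integrate -> day 1.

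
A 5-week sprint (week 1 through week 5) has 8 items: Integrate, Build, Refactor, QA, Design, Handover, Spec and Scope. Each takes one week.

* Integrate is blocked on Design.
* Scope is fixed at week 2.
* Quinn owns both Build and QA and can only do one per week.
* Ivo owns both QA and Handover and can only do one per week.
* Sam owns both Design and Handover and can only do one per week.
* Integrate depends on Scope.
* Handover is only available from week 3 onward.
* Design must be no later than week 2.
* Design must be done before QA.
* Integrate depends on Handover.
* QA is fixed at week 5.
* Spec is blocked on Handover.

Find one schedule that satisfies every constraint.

Refactor=week 1; QA=week 5; Scope=week 2; Build=week 1; Handover=week 3; Integrate=week 4; Design=week 1; Spec=week 4

Checking: Handover(week 3) before Integrate(week 4); Scope(week 2) before Integrate(week 4); Design(week 1) before QA(week 5); Design(week 1) before Integrate(week 4); Handover(week 3) before Spec(week 4); QA(week 5) != Handover(week 3); Build(week 1) != QA(week 5); Design(week 1) != Handover(week 3); Design=week 1 in [week 1,week 2]; QA=week 5 in [week 5,week 5]; Handover=week 3 in [week 3,week 5]; Scope=week 2 in [week 2,week 2].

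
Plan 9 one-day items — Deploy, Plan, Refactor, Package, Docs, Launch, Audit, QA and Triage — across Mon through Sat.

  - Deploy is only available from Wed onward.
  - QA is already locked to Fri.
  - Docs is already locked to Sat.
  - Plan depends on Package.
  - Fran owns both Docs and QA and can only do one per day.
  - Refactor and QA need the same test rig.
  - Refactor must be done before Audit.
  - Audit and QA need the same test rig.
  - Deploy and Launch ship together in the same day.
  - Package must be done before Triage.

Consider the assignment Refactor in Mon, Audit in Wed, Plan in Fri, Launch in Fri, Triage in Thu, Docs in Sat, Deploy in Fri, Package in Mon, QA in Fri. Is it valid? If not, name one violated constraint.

Deploy and Launch ship together in the same day — holds.
Audit and QA need the same test rig — holds.
Refactor must be done before Audit — holds.
Deploy is only available from Wed onward — holds.
Plan depends on Package — holds.
Refactor and QA need the same test rig — holds.
QA is already locked to Fri — holds.
Docs is already locked to Sat — holds.
Fran owns both Docs and QA and can only do one per day — holds.
Package must be done before Triage — holds.

Valid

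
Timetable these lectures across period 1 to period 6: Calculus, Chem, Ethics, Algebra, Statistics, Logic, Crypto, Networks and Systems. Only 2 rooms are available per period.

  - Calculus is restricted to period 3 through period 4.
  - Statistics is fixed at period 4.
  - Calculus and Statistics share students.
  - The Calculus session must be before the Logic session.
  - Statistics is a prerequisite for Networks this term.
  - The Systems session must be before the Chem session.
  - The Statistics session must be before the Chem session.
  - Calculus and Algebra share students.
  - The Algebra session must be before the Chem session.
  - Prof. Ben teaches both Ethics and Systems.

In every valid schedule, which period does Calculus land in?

Calculus's window is period 3–period 4.
Statistics is fixed at period 4, and Calculus can't share a period with Statistics.
So Calculus must be period 3.

period 3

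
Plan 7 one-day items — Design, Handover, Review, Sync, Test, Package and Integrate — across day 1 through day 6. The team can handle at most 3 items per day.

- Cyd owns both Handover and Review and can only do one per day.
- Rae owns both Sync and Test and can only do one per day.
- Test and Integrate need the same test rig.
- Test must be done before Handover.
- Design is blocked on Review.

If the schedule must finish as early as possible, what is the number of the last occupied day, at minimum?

The precedence chain requires at least 2 distinct days.
With at most 3 per day and 7 work items, at least 3 days are needed.
3 works (last occupied day: day 3): for example Handover -> day 2; Review -> day 1; Test -> day 1; Sync -> day 2; Integrate -> day 3; Package -> day 1; Design -> day 2.

day 3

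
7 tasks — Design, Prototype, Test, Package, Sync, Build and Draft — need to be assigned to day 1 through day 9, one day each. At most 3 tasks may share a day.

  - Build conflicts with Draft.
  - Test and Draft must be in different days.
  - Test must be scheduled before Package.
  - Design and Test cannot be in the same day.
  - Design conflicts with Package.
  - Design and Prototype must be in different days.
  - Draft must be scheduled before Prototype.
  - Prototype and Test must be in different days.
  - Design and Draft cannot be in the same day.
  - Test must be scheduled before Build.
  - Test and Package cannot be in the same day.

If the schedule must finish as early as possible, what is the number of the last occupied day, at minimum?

The precedence chain requires at least 2 distinct days.
With at most 3 per day and 7 tasks, at least 3 days are needed.
Could 3 days be enough, i.e. nothing placed later than day 3? No: Build must come after Test (at day 1 or later) → {day 2, day 3}; Test must come before Build (at day 3 or earlier) → {day 1, day 2}; Prototype must come after Draft (at day 1 or later) → {day 2, day 3}; Draft must come before Prototype (at day 3 or earlier) → {day 1, day 2}; Design, Prototype, Test and Draft must all be in different days (Design/Prototype can't share; Design/Test can't share; Design/Draft can't share; Prototype/Test can't share; Prototype and Draft are ordered by precedence; Test/Draft can't share), but they are limited to Design in {day 1, day 2, day 3}, Prototype in {day 2, day 3}, Test in {day 1, day 2}, Draft in {day 1, day 2} — together just 3 days: 4 tasks can't fit in 3 distinct days.
So 3 days is not enough.
4 works (last occupied day: day 4): for example Prototype -> day 3; Package -> day 2; Build -> day 3; Test -> day 1; Design -> day 4; Draft -> day 2; Sync -> day 1.

day 4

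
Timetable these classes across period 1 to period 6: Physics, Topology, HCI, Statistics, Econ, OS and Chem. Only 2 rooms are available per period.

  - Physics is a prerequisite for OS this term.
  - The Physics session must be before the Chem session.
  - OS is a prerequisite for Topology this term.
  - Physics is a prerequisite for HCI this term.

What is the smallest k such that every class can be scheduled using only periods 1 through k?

4

The precedence chain requires at least 3 distinct periods.
With at most 2 per period and 7 classes, at least 4 periods are needed.
4 works (last occupied period: period 4): for example Physics in period 1; HCI in period 2; Chem in period 3; Econ in period 4; Statistics in period 1; OS in period 2; Topology in period 3.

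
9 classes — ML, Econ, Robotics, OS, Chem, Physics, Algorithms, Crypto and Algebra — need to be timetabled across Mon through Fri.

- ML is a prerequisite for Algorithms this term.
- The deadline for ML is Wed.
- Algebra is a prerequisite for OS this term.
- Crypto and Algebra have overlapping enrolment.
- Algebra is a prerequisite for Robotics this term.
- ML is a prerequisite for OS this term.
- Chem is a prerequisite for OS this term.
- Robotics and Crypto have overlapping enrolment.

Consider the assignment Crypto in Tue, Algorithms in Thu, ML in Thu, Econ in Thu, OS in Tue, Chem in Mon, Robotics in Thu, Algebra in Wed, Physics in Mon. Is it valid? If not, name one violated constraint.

Invalid. ML is a prerequisite for OS this term.

ML is a prerequisite for Algorithms this term — violated.
Algebra is a prerequisite for OS this term — violated.
ML is a prerequisite for OS this term — violated.
Crypto and Algebra have overlapping enrolment — holds.
Chem is a prerequisite for OS this term — holds.
The deadline for ML is Wed — violated.
Algebra is a prerequisite for Robotics this term — holds.
Robotics and Crypto have overlapping enrolment — holds.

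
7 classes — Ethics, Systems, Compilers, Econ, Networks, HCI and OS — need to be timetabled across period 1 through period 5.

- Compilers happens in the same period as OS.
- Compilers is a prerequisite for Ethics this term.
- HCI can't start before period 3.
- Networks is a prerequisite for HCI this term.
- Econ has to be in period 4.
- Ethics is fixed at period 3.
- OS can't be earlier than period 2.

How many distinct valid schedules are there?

45

Splitting on Systems: it can be period 1 (9), period 2 (9), period 3 (9), period 4 (9), period 5 (9). Listing each branch's schedules as (Ethics, Compilers, Econ, Networks, HCI, OS) by period number:
Systems=period 1: (3,2,4,1,3,2) (3,2,4,1,4,2) (3,2,4,1,5,2) (3,2,4,2,3,2) (3,2,4,2,4,2) (3,2,4,2,5,2) (3,2,4,3,4,2) (3,2,4,3,5,2) (3,2,4,4,5,2) — 9.
Systems=period 2: (3,2,4,1,3,2) (3,2,4,1,4,2) (3,2,4,1,5,2) (3,2,4,2,3,2) (3,2,4,2,4,2) (3,2,4,2,5,2) (3,2,4,3,4,2) (3,2,4,3,5,2) (3,2,4,4,5,2) — 9.
Systems=period 3: (3,2,4,1,3,2) (3,2,4,1,4,2) (3,2,4,1,5,2) (3,2,4,2,3,2) (3,2,4,2,4,2) (3,2,4,2,5,2) (3,2,4,3,4,2) (3,2,4,3,5,2) (3,2,4,4,5,2) — 9.
Systems=period 4: (3,2,4,1,3,2) (3,2,4,1,4,2) (3,2,4,1,5,2) (3,2,4,2,3,2) (3,2,4,2,4,2) (3,2,4,2,5,2) (3,2,4,3,4,2) (3,2,4,3,5,2) (3,2,4,4,5,2) — 9.
Systems=period 5: (3,2,4,1,3,2) (3,2,4,1,4,2) (3,2,4,1,5,2) (3,2,4,2,3,2) (3,2,4,2,4,2) (3,2,4,2,5,2) (3,2,4,3,4,2) (3,2,4,3,5,2) (3,2,4,4,5,2) — 9.
Summing: 9 + 9 + 9 + 9 + 9 = 45.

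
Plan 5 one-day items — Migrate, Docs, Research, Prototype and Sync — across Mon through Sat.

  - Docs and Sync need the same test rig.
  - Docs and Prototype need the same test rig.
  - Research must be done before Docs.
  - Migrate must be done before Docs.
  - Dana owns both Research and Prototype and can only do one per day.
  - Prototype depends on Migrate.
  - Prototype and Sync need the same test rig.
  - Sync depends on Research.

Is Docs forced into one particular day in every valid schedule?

No

Docs can be Tue (e.g. Research in Mon, Migrate in Mon, Prototype in Wed, Sync in Thu, Docs in Tue) or Wed (e.g. Sync=Thu, Prototype=Tue, Docs=Wed, Migrate=Mon, Research=Mon).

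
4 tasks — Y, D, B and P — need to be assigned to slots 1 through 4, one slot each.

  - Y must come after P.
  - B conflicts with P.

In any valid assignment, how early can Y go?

Precedence pushes Y to at least 2.
Y at 2 is achievable: D -> 1, Y -> 2, B -> 2, P -> 1.

2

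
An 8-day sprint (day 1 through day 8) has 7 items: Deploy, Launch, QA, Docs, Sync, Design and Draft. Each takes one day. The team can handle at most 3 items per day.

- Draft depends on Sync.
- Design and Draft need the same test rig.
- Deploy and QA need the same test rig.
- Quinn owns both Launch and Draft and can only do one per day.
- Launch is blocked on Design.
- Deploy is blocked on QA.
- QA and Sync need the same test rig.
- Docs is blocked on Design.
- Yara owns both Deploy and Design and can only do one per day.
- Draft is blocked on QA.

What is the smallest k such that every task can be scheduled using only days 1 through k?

3 days

The precedence chain requires at least 2 distinct days.
With at most 3 per day and 7 tasks, at least 3 days are needed.
3 works (last occupied day: day 3): for example QA in day 1; Draft in day 3; Launch in day 2; Docs in day 3; Deploy in day 2; Sync in day 2; Design in day 1.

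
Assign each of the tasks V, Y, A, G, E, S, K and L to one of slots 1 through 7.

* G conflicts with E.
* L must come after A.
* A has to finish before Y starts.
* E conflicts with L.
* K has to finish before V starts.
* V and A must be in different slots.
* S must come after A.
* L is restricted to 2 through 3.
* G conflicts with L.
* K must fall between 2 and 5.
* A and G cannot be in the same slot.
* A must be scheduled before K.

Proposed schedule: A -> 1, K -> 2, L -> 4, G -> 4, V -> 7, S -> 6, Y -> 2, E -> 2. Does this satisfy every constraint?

G conflicts with E — holds.
E conflicts with L — holds.
S must come after A — holds.
K has to finish before V starts — holds.
G conflicts with L — violated.
L is restricted to 2 through 3 — violated.
K must fall between 2 and 5 — holds.
A and G cannot be in the same slot — holds.
A must be scheduled before K — holds.
V and A must be in different slots — holds.
L must come after A — holds.
A has to finish before Y starts — holds.

No — it violates: L is restricted to 2 through 3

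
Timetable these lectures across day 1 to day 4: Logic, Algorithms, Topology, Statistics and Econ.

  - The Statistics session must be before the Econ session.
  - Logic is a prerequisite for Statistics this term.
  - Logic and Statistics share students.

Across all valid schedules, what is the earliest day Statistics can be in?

Precedence pushes Statistics to at least day 2; downstream work caps Statistics at day 3.
Statistics at day 2 is achievable: Topology in day 1; Logic in day 1; Statistics in day 2; Econ in day 3; Algorithms in day 1.

day 2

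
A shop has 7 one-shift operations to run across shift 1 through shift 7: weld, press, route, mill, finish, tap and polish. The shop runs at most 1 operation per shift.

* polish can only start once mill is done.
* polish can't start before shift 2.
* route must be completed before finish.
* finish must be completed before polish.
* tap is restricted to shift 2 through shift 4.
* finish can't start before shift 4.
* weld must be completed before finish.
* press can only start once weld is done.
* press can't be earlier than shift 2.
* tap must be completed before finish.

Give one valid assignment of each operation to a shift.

press in shift 7; route in shift 3; tap in shift 2; polish in shift 6; weld in shift 1; finish in shift 4; mill in shift 5

Checking: finish(shift 4) before polish(shift 6); mill(shift 5) before polish(shift 6); tap(shift 2) before finish(shift 4); weld(shift 1) before finish(shift 4); route(shift 3) before finish(shift 4); weld(shift 1) before press(shift 7); press=shift 7 in [shift 2,shift 7]; finish=shift 4 in [shift 4,shift 7]; polish=shift 6 in [shift 2,shift 7]; tap=shift 2 in [shift 2,shift 4]; max 1 per shift (cap 1).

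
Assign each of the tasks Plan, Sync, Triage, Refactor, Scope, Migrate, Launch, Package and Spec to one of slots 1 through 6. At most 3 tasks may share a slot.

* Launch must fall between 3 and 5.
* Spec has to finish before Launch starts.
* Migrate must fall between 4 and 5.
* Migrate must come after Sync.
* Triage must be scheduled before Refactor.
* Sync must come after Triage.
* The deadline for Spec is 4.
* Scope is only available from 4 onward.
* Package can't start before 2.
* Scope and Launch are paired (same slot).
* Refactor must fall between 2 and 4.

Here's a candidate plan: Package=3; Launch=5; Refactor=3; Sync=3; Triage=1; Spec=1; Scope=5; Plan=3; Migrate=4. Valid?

Invalid. At most 3 tasks may share a slot.

Migrate must come after Sync — holds.
Launch must fall between 3 and 5 — holds.
Scope is only available from 4 onward — holds.
Scope and Launch are paired (same slot) — holds.
Refactor must fall between 2 and 4 — holds.
Migrate must fall between 4 and 5 — holds.
Spec has to finish before Launch starts — holds.
Triage must be scheduled before Refactor — holds.
Package can't start before 2 — holds.
At most 3 tasks may share a slot — violated.
The deadline for Spec is 4 — holds.
Sync must come after Triage — holds.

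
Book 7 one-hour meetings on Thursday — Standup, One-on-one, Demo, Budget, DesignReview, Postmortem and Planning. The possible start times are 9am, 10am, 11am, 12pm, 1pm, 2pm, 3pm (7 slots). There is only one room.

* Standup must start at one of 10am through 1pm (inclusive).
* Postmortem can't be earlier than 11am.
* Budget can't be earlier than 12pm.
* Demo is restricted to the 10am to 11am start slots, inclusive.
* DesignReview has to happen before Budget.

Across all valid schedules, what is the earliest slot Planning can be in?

9am

Planning at 9am is achievable: DesignReview in 11am, Postmortem in 2pm, Standup in 1pm, One-on-one in 3pm, Budget in 12pm, Demo in 10am, Planning in 9am.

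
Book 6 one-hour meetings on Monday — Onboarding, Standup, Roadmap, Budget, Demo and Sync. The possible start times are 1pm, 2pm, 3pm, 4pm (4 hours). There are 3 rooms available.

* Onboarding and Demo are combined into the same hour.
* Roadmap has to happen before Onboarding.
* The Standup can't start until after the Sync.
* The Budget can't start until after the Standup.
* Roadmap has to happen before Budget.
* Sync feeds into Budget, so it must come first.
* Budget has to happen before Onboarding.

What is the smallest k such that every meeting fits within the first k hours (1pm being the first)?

4

The precedence chain requires at least 4 distinct hours.
With at most 3 per hour and 6 meetings, at least 2 hours are needed.
4 works (last occupied hour: 4pm): for example Budget in 3pm; Standup in 2pm; Roadmap in 1pm; Sync in 1pm; Onboarding in 4pm; Demo in 4pm.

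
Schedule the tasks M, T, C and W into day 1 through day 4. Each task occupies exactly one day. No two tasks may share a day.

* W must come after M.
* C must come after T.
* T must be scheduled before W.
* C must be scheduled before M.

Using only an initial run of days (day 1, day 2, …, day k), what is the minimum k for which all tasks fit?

4 days

The precedence chain requires at least 4 distinct days.
With at most 1 per day and 4 tasks, at least 4 days are needed.
4 works (last occupied day: day 4): for example M in day 3; T in day 1; W in day 4; C in day 2.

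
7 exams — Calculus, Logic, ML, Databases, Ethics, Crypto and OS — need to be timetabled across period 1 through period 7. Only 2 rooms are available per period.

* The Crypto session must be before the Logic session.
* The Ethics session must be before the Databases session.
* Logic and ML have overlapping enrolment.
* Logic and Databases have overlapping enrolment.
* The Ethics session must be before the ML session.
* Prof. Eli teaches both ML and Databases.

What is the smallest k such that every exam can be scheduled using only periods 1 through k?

The precedence chain requires at least 2 distinct periods.
With at most 2 per period and 7 exams, at least 4 periods are needed.
4 works (last occupied period: period 4): for example Logic=period 2; OS=period 3; ML=period 3; Crypto=period 1; Calculus=period 2; Databases=period 4; Ethics=period 1.

4 periods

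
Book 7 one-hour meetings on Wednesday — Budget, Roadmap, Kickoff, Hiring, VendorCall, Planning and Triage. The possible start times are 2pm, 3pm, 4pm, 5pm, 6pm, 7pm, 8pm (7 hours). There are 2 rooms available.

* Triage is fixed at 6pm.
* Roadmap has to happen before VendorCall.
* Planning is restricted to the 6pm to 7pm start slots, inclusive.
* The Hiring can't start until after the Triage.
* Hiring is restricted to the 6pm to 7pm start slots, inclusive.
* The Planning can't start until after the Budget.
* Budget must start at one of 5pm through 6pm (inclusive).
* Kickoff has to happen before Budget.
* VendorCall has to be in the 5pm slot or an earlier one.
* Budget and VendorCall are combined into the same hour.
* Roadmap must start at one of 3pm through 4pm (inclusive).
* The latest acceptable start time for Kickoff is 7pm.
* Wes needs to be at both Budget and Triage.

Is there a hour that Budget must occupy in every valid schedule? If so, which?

Budget's window is 5pm–6pm.
Triage is fixed at 6pm, and Budget can't share a hour with Triage.
So Budget must be 5pm.

5pm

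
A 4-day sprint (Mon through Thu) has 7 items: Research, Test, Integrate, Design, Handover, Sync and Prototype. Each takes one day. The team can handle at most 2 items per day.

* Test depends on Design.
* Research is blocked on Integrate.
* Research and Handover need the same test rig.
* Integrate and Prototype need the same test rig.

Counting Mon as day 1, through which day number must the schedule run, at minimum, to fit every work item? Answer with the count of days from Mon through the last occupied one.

The precedence chain requires at least 2 distinct days.
With at most 2 per day and 7 work items, at least 4 days are needed.
4 works (last occupied day: Thu): for example Design=Mon; Sync=Wed; Integrate=Mon; Test=Tue; Prototype=Thu; Handover=Wed; Research=Tue.

4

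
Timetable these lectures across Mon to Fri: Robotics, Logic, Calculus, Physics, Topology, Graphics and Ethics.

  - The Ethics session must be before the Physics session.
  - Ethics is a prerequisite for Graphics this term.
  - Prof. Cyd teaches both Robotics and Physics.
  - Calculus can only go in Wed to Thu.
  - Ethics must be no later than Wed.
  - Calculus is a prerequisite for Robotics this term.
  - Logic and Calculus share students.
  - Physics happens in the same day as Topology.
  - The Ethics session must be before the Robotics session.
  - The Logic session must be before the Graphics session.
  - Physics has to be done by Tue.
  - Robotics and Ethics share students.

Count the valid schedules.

Splitting on Robotics: it can be Thu (8), Fri (17). Listing each branch's schedules as (Logic, Calculus, Physics, Topology, Graphics, Ethics):
Robotics=Thu: (Mon,Wed,Tue,Tue,Tue,Mon) (Mon,Wed,Tue,Tue,Wed,Mon) (Mon,Wed,Tue,Tue,Thu,Mon) (Mon,Wed,Tue,Tue,Fri,Mon) (Tue,Wed,Tue,Tue,Wed,Mon) (Tue,Wed,Tue,Tue,Thu,Mon) (Tue,Wed,Tue,Tue,Fri,Mon) (Thu,Wed,Tue,Tue,Fri,Mon) — 8.
Robotics=Fri: (Mon,Wed,Tue,Tue,Tue,Mon) (Mon,Wed,Tue,Tue,Wed,Mon) (Mon,Wed,Tue,Tue,Thu,Mon) (Mon,Wed,Tue,Tue,Fri,Mon) (Mon,Thu,Tue,Tue,Tue,Mon) (Mon,Thu,Tue,Tue,Wed,Mon) (Mon,Thu,Tue,Tue,Thu,Mon) (Mon,Thu,Tue,Tue,Fri,Mon) (Tue,Wed,Tue,Tue,Wed,Mon) (Tue,Wed,Tue,Tue,Thu,Mon) (Tue,Wed,Tue,Tue,Fri,Mon) (Tue,Thu,Tue,Tue,Wed,Mon) (Tue,Thu,Tue,Tue,Thu,Mon) (Tue,Thu,Tue,Tue,Fri,Mon) (Wed,Thu,Tue,Tue,Thu,Mon) (Wed,Thu,Tue,Tue,Fri,Mon) (Thu,Wed,Tue,Tue,Fri,Mon) — 17.
Summing: 8 + 17 = 25.

25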